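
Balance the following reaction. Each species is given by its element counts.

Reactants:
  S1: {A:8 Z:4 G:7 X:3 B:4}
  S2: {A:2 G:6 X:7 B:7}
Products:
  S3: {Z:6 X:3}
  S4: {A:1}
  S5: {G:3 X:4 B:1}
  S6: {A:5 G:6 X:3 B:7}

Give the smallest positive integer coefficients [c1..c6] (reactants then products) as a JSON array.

A: 3·8+5·2 = 34 | 2·0+4·1+5·0+6·5 = 34
Z: 3·4+5·0 = 12 | 2·6+4·0+5·0+6·0 = 12
G: 3·7+5·6 = 51 | 2·0+4·0+5·3+6·6 = 51
X: 3·3+5·7 = 44 | 2·3+4·0+5·4+6·3 = 44
B: 3·4+5·7 = 47 | 2·0+4·0+5·1+6·7 = 47
gcd(3,5,2,4,5,6) = 1

Coefficients: [3, 5, 2, 4, 5, 6]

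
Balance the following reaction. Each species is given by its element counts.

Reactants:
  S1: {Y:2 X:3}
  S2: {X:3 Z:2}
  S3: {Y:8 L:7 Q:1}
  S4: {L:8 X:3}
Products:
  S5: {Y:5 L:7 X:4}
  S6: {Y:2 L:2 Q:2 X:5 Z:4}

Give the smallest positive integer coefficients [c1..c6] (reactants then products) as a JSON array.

Y: 3·2+2·0+2·8+2·0 = 22 | 4·5+1·2 = 22
L: 3·0+2·0+2·7+2·8 = 30 | 4·7+1·2 = 30
Q: 3·0+2·0+2·1+2·0 = 2 | 4·0+1·2 = 2
X: 3·3+2·3+2·0+2·3 = 21 | 4·4+1·5 = 21
Z: 3·0+2·2+2·0+2·0 = 4 | 4·0+1·4 = 4
gcd(3,2,2,2,4,1) = 1

Coefficients: [3, 2, 2, 2, 4, 1]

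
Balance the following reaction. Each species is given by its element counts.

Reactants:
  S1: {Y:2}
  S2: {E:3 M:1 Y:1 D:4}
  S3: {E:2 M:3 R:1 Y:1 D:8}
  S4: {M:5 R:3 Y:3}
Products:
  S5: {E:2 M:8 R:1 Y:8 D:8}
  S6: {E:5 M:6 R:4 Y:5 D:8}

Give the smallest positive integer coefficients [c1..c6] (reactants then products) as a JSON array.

E: 6·0+6·3+3·2+5·0 = 24 | 2·2+4·5 = 24
M: 6·0+6·1+3·3+5·5 = 40 | 2·8+4·6 = 40
R: 6·0+6·0+3·1+5·3 = 18 | 2·1+4·4 = 18
Y: 6·2+6·1+3·1+5·3 = 36 | 2·8+4·5 = 36
D: 6·0+6·4+3·8+5·0 = 48 | 2·8+4·8 = 48
gcd(6,6,3,5,2,4) = 1

Coefficients: [6, 6, 3, 5, 2, 4]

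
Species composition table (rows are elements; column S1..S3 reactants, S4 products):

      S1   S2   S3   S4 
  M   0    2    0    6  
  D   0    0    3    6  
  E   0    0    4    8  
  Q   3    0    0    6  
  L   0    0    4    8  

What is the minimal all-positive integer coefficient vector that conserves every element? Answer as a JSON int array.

Coefficients: [2, 3, 2, 1]

M: 2·0+3·2+2·0 = 6 | 1·6 = 6
D: 2·0+3·0+2·3 = 6 | 1·6 = 6
E: 2·0+3·0+2·4 = 8 | 1·8 = 8
Q: 2·3+3·0+2·0 = 6 | 1·6 = 6
L: 2·0+3·0+2·4 = 8 | 1·8 = 8
gcd(2,3,2,1) = 1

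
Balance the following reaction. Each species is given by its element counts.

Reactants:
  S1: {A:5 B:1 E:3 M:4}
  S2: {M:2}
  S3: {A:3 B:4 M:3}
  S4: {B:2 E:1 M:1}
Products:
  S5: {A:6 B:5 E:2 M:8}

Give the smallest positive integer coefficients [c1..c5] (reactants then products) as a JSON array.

Coefficients: [3, 6, 5, 1, 5]

A: 3·5+6·0+5·3+1·0 = 30 | 5·6 = 30
B: 3·1+6·0+5·4+1·2 = 25 | 5·5 = 25
E: 3·3+6·0+5·0+1·1 = 10 | 5·2 = 10
M: 3·4+6·2+5·3+1·1 = 40 | 5·8 = 40
gcd(3,6,5,1,5) = 1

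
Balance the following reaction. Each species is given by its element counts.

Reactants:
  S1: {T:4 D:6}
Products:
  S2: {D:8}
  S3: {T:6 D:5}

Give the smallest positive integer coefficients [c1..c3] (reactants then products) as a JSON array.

Coefficients: [3, 1, 2]

T: 3·4 = 12 | 1·0+2·6 = 12
D: 3·6 = 18 | 1·8+2·5 = 18
gcd(3,1,2) = 1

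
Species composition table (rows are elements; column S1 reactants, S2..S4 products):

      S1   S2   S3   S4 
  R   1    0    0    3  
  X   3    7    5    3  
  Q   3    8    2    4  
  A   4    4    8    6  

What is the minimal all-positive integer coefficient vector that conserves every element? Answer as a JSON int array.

R: 6·1 = 6 | 1·0+1·0+2·3 = 6
X: 6·3 = 18 | 1·7+1·5+2·3 = 18
Q: 6·3 = 18 | 1·8+1·2+2·4 = 18
A: 6·4 = 24 | 1·4+1·8+2·6 = 24
gcd(6,1,1,2) = 1

Coefficients: [6, 1, 1, 2]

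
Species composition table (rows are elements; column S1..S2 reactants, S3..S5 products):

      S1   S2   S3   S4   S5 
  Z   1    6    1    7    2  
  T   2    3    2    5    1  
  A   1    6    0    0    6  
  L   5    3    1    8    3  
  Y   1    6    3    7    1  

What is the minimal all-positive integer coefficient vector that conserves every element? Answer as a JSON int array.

Z: 6·1+5·6 = 36 | 3·1+3·7+6·2 = 36
T: 6·2+5·3 = 27 | 3·2+3·5+6·1 = 27
A: 6·1+5·6 = 36 | 3·0+3·0+6·6 = 36
L: 6·5+5·3 = 45 | 3·1+3·8+6·3 = 45
Y: 6·1+5·6 = 36 | 3·3+3·7+6·1 = 36
gcd(6,5,3,3,6) = 1

Coefficients: [6, 5, 3, 3, 6]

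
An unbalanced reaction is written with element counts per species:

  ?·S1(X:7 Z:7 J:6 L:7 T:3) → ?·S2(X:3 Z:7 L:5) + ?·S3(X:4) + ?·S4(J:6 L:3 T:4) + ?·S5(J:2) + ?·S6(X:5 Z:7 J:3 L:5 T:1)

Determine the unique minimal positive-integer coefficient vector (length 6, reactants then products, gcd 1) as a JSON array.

Coefficients: [6, 4, 5, 4, 3, 2]

X: 6·7 = 42 | 4·3+5·4+4·0+3·0+2·5 = 42
Z: 6·7 = 42 | 4·7+5·0+4·0+3·0+2·7 = 42
J: 6·6 = 36 | 4·0+5·0+4·6+3·2+2·3 = 36
L: 6·7 = 42 | 4·5+5·0+4·3+3·0+2·5 = 42
T: 6·3 = 18 | 4·0+5·0+4·4+3·0+2·1 = 18
gcd(6,4,5,4,3,2) = 1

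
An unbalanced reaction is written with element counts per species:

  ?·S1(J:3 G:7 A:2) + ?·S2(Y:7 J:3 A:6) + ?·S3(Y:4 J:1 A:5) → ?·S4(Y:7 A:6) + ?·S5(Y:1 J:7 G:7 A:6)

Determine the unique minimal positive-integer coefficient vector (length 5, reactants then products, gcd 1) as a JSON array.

Coefficients: [3, 2, 6, 5, 3]

Y: 3·0+2·7+6·4 = 38 | 5·7+3·1 = 38
J: 3·3+2·3+6·1 = 21 | 5·0+3·7 = 21
G: 3·7+2·0+6·0 = 21 | 5·0+3·7 = 21
A: 3·2+2·6+6·5 = 48 | 5·6+3·6 = 48
gcd(3,2,6,5,3) = 1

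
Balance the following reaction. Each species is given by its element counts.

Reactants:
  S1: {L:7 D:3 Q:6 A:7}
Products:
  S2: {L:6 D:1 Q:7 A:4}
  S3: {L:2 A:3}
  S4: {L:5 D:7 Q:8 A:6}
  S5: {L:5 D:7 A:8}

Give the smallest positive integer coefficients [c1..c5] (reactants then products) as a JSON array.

Coefficients: [6, 4, 4, 1, 1]

L: 6·7 = 42 | 4·6+4·2+1·5+1·5 = 42
D: 6·3 = 18 | 4·1+4·0+1·7+1·7 = 18
Q: 6·6 = 36 | 4·7+4·0+1·8+1·0 = 36
A: 6·7 = 42 | 4·4+4·3+1·6+1·8 = 42
gcd(6,4,4,1,1) = 1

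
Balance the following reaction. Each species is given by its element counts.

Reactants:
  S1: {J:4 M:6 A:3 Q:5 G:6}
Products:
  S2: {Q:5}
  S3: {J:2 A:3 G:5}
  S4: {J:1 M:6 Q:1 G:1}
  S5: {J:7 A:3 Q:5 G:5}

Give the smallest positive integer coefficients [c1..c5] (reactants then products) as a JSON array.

J: 5·4 = 20 | 3·0+4·2+5·1+1·7 = 20
M: 5·6 = 30 | 3·0+4·0+5·6+1·0 = 30
A: 5·3 = 15 | 3·0+4·3+5·0+1·3 = 15
Q: 5·5 = 25 | 3·5+4·0+5·1+1·5 = 25
G: 5·6 = 30 | 3·0+4·5+5·1+1·5 = 30
gcd(5,3,4,5,1) = 1

Coefficients: [5, 3, 4, 5, 1]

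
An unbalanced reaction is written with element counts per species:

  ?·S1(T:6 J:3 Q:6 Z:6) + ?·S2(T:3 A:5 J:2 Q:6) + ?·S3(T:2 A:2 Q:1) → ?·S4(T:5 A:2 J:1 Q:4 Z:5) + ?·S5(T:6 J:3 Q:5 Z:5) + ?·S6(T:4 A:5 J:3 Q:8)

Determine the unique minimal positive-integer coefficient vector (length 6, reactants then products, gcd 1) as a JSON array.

Coefficients: [5, 3, 3, 3, 3, 3]

T: 5·6+3·3+3·2 = 45 | 3·5+3·6+3·4 = 45
A: 5·0+3·5+3·2 = 21 | 3·2+3·0+3·5 = 21
J: 5·3+3·2+3·0 = 21 | 3·1+3·3+3·3 = 21
Q: 5·6+3·6+3·1 = 51 | 3·4+3·5+3·8 = 51
Z: 5·6+3·0+3·0 = 30 | 3·5+3·5+3·0 = 30
gcd(5,3,3,3,3,3) = 1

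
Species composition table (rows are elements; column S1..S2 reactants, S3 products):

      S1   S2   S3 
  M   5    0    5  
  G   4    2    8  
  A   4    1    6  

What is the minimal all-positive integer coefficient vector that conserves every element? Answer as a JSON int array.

Coefficients: [1, 2, 1]

M: 1·5+2·0 = 5 | 1·5 = 5
G: 1·4+2·2 = 8 | 1·8 = 8
A: 1·4+2·1 = 6 | 1·6 = 6
gcd(1,2,1) = 1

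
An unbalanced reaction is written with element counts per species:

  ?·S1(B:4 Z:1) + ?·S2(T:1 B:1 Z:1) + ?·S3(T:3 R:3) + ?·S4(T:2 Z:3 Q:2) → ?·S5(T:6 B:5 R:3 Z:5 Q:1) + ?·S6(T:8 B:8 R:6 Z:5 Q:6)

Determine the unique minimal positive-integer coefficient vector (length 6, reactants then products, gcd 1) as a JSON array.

Coefficients: [6, 4, 6, 5, 4, 1]

T: 6·0+4·1+6·3+5·2 = 32 | 4·6+1·8 = 32
B: 6·4+4·1+6·0+5·0 = 28 | 4·5+1·8 = 28
R: 6·0+4·0+6·3+5·0 = 18 | 4·3+1·6 = 18
Z: 6·1+4·1+6·0+5·3 = 25 | 4·5+1·5 = 25
Q: 6·0+4·0+6·0+5·2 = 10 | 4·1+1·6 = 10
gcd(6,4,6,5,4,1) = 1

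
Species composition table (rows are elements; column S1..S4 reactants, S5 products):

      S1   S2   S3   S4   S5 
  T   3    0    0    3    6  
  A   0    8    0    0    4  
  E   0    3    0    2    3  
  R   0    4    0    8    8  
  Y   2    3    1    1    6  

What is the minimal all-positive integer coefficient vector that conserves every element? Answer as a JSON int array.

T: 5·3+2·0+5·0+3·3 = 24 | 4·6 = 24
A: 5·0+2·8+5·0+3·0 = 16 | 4·4 = 16
E: 5·0+2·3+5·0+3·2 = 12 | 4·3 = 12
R: 5·0+2·4+5·0+3·8 = 32 | 4·8 = 32
Y: 5·2+2·3+5·1+3·1 = 24 | 4·6 = 24
gcd(5,2,5,3,4) = 1

Coefficients: [5, 2, 5, 3, 4]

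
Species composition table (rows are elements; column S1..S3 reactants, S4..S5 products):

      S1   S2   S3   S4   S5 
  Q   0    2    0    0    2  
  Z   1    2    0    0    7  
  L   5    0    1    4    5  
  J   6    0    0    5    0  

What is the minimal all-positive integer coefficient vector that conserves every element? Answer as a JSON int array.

Coefficients: [5, 1, 4, 6, 1]

Q: 5·0+1·2+4·0 = 2 | 6·0+1·2 = 2
Z: 5·1+1·2+4·0 = 7 | 6·0+1·7 = 7
L: 5·5+1·0+4·1 = 29 | 6·4+1·5 = 29
J: 5·6+1·0+4·0 = 30 | 6·5+1·0 = 30
gcd(5,1,4,6,1) = 1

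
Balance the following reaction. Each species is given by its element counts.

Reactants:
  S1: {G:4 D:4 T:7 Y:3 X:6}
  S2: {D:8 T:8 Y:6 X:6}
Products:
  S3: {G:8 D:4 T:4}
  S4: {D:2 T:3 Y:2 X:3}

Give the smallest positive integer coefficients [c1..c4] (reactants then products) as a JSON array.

Coefficients: [2, 1, 1, 6]

G: 2·4+1·0 = 8 | 1·8+6·0 = 8
D: 2·4+1·8 = 16 | 1·4+6·2 = 16
T: 2·7+1·8 = 22 | 1·4+6·3 = 22
Y: 2·3+1·6 = 12 | 1·0+6·2 = 12
X: 2·6+1·6 = 18 | 1·0+6·3 = 18
gcd(2,1,1,6) = 1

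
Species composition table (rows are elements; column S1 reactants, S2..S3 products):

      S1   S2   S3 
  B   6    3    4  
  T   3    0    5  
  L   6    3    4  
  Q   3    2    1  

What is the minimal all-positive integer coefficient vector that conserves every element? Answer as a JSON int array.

Coefficients: [5, 6, 3]

B: 5·6 = 30 | 6·3+3·4 = 30
T: 5·3 = 15 | 6·0+3·5 = 15
L: 5·6 = 30 | 6·3+3·4 = 30
Q: 5·3 = 15 | 6·2+3·1 = 15
gcd(5,6,3) = 1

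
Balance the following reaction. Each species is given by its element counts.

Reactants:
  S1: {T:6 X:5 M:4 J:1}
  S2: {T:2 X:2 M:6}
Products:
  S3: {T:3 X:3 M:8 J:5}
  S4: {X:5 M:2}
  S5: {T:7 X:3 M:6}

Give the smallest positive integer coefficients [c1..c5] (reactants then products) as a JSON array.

Coefficients: [5, 4, 1, 3, 5]

T: 5·6+4·2 = 38 | 1·3+3·0+5·7 = 38
X: 5·5+4·2 = 33 | 1·3+3·5+5·3 = 33
M: 5·4+4·6 = 44 | 1·8+3·2+5·6 = 44
J: 5·1+4·0 = 5 | 1·5+3·0+5·0 = 5
gcd(5,4,1,3,5) = 1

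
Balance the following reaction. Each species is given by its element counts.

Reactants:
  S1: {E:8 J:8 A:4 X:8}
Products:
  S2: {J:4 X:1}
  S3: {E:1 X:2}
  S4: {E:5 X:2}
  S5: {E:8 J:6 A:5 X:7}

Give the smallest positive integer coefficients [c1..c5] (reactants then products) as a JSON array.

Coefficients: [5, 4, 3, 1, 4]

E: 5·8 = 40 | 4·0+3·1+1·5+4·8 = 40
J: 5·8 = 40 | 4·4+3·0+1·0+4·6 = 40
A: 5·4 = 20 | 4·0+3·0+1·0+4·5 = 20
X: 5·8 = 40 | 4·1+3·2+1·2+4·7 = 40
gcd(5,4,3,1,4) = 1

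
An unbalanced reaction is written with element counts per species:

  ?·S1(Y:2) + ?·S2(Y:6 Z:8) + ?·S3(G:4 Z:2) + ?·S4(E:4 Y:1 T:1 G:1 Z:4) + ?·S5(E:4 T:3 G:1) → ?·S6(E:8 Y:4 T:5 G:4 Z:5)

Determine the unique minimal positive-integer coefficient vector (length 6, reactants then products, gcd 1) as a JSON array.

E: 4·0+1·0+2·0+2·4+6·4 = 32 | 4·8 = 32
Y: 4·2+1·6+2·0+2·1+6·0 = 16 | 4·4 = 16
T: 4·0+1·0+2·0+2·1+6·3 = 20 | 4·5 = 20
G: 4·0+1·0+2·4+2·1+6·1 = 16 | 4·4 = 16
Z: 4·0+1·8+2·2+2·4+6·0 = 20 | 4·5 = 20
gcd(4,1,2,2,6,4) = 1

Coefficients: [4, 1, 2, 2, 6, 4]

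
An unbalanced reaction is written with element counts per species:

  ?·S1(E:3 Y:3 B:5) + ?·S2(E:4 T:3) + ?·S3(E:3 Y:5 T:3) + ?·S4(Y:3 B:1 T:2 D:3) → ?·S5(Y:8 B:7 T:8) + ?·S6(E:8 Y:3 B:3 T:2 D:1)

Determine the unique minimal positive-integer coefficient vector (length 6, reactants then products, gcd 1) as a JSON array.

E: 3·3+3·4+1·3+1·0 = 24 | 1·0+3·8 = 24
Y: 3·3+3·0+1·5+1·3 = 17 | 1·8+3·3 = 17
B: 3·5+3·0+1·0+1·1 = 16 | 1·7+3·3 = 16
T: 3·0+3·3+1·3+1·2 = 14 | 1·8+3·2 = 14
D: 3·0+3·0+1·0+1·3 = 3 | 1·0+3·1 = 3
gcd(3,3,1,1,1,3) = 1

Coefficients: [3, 3, 1, 1, 1, 3]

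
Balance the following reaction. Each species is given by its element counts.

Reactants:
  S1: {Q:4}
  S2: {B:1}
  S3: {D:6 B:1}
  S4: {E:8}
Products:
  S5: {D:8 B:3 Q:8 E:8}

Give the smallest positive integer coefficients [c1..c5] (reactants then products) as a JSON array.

D: 6·0+5·0+4·6+3·0 = 24 | 3·8 = 24
B: 6·0+5·1+4·1+3·0 = 9 | 3·3 = 9
Q: 6·4+5·0+4·0+3·0 = 24 | 3·8 = 24
E: 6·0+5·0+4·0+3·8 = 24 | 3·8 = 24
gcd(6,5,4,3,3) = 1

Coefficients: [6, 5, 4, 3, 3]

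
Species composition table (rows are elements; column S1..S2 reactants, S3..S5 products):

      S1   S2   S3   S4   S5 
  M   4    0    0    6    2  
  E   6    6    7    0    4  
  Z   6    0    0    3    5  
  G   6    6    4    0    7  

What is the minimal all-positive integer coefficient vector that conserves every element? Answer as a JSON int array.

M: 6·4+5·0 = 24 | 6·0+2·6+6·2 = 24
E: 6·6+5·6 = 66 | 6·7+2·0+6·4 = 66
Z: 6·6+5·0 = 36 | 6·0+2·3+6·5 = 36
G: 6·6+5·6 = 66 | 6·4+2·0+6·7 = 66
gcd(6,5,6,2,6) = 1

Coefficients: [6, 5, 6, 2, 6]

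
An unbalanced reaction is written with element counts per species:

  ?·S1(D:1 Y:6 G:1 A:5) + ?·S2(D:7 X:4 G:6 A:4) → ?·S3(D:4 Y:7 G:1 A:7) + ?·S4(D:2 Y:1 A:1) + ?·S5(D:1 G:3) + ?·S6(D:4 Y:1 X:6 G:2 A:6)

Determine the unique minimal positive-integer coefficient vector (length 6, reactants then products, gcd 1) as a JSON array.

Coefficients: [2, 3, 1, 3, 5, 2]

D: 2·1+3·7 = 23 | 1·4+3·2+5·1+2·4 = 23
Y: 2·6+3·0 = 12 | 1·7+3·1+5·0+2·1 = 12
X: 2·0+3·4 = 12 | 1·0+3·0+5·0+2·6 = 12
G: 2·1+3·6 = 20 | 1·1+3·0+5·3+2·2 = 20
A: 2·5+3·4 = 22 | 1·7+3·1+5·0+2·6 = 22
gcd(2,3,1,3,5,2) = 1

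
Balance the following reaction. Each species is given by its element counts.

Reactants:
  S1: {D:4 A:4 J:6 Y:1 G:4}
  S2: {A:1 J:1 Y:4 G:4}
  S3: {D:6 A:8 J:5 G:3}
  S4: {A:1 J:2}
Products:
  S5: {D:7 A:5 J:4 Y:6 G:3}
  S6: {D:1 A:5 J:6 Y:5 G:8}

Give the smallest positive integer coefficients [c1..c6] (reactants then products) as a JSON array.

D: 1·4+5·0+1·6+3·0 = 10 | 1·7+3·1 = 10
A: 1·4+5·1+1·8+3·1 = 20 | 1·5+3·5 = 20
J: 1·6+5·1+1·5+3·2 = 22 | 1·4+3·6 = 22
Y: 1·1+5·4+1·0+3·0 = 21 | 1·6+3·5 = 21
G: 1·4+5·4+1·3+3·0 = 27 | 1·3+3·8 = 27
gcd(1,5,1,3,1,3) = 1

Coefficients: [1, 5, 1, 3, 1, 3]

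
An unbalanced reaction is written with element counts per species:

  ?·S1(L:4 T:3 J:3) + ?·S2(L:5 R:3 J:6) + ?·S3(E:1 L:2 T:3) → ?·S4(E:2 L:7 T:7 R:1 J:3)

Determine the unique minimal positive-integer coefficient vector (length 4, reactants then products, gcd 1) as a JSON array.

E: 1·0+1·0+6·1 = 6 | 3·2 = 6
L: 1·4+1·5+6·2 = 21 | 3·7 = 21
T: 1·3+1·0+6·3 = 21 | 3·7 = 21
R: 1·0+1·3+6·0 = 3 | 3·1 = 3
J: 1·3+1·6+6·0 = 9 | 3·3 = 9
gcd(1,1,6,3) = 1

Coefficients: [1, 1, 6, 3]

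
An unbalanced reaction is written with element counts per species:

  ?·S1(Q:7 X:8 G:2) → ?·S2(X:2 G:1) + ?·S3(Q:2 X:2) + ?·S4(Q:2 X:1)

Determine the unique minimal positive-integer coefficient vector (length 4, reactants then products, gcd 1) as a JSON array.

Coefficients: [2, 4, 1, 6]

Q: 2·7 = 14 | 4·0+1·2+6·2 = 14
X: 2·8 = 16 | 4·2+1·2+6·1 = 16
G: 2·2 = 4 | 4·1+1·0+6·0 = 4
gcd(2,4,1,6) = 1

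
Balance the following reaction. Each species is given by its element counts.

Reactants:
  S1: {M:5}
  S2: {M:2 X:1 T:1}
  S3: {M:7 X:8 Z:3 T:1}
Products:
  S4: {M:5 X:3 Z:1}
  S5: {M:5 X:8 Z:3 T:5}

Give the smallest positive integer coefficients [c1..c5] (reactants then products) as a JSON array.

Coefficients: [2, 2, 3, 6, 1]

M: 2·5+2·2+3·7 = 35 | 6·5+1·5 = 35
X: 2·0+2·1+3·8 = 26 | 6·3+1·8 = 26
Z: 2·0+2·0+3·3 = 9 | 6·1+1·3 = 9
T: 2·0+2·1+3·1 = 5 | 6·0+1·5 = 5
gcd(2,2,3,6,1) = 1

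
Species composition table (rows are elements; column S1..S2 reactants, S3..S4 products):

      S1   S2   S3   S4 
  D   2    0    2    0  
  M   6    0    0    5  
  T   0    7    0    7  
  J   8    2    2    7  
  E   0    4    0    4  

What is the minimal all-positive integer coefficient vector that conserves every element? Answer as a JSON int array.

Coefficients: [5, 6, 5, 6]

D: 5·2+6·0 = 10 | 5·2+6·0 = 10
M: 5·6+6·0 = 30 | 5·0+6·5 = 30
T: 5·0+6·7 = 42 | 5·0+6·7 = 42
J: 5·8+6·2 = 52 | 5·2+6·7 = 52
E: 5·0+6·4 = 24 | 5·0+6·4 = 24
gcd(5,6,5,6) = 1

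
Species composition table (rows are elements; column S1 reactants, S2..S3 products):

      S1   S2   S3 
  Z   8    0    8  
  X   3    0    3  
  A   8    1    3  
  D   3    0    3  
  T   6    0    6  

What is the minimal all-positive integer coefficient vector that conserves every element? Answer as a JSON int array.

Coefficients: [1, 5, 1]

Z: 1·8 = 8 | 5·0+1·8 = 8
X: 1·3 = 3 | 5·0+1·3 = 3
A: 1·8 = 8 | 5·1+1·3 = 8
D: 1·3 = 3 | 5·0+1·3 = 3
T: 1·6 = 6 | 5·0+1·6 = 6
gcd(1,5,1) = 1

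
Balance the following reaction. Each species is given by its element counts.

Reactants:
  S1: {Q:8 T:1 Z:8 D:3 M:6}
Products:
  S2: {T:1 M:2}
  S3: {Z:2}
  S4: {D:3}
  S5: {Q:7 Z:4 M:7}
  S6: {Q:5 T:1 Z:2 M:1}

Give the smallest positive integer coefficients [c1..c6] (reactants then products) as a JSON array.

Coefficients: [3, 1, 6, 3, 2, 2]

Q: 3·8 = 24 | 1·0+6·0+3·0+2·7+2·5 = 24
T: 3·1 = 3 | 1·1+6·0+3·0+2·0+2·1 = 3
Z: 3·8 = 24 | 1·0+6·2+3·0+2·4+2·2 = 24
D: 3·3 = 9 | 1·0+6·0+3·3+2·0+2·0 = 9
M: 3·6 = 18 | 1·2+6·0+3·0+2·7+2·1 = 18
gcd(3,1,6,3,2,2) = 1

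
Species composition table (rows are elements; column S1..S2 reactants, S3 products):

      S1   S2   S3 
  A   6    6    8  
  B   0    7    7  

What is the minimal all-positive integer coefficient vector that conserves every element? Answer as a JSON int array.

Coefficients: [1, 3, 3]

A: 1·6+3·6 = 24 | 3·8 = 24
B: 1·0+3·7 = 21 | 3·7 = 21
gcd(1,3,3) = 1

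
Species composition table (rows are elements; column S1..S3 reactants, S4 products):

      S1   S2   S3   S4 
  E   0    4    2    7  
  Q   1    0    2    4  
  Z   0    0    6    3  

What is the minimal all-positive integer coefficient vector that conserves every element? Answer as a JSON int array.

E: 6·0+3·4+1·2 = 14 | 2·7 = 14
Q: 6·1+3·0+1·2 = 8 | 2·4 = 8
Z: 6·0+3·0+1·6 = 6 | 2·3 = 6
gcd(6,3,1,2) = 1

Coefficients: [6, 3, 1, 2]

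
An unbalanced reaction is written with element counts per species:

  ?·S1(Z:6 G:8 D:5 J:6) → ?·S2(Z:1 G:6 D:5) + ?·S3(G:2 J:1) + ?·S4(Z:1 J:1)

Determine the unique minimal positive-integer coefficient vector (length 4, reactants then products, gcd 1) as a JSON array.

Coefficients: [1, 1, 1, 5]

Z: 1·6 = 6 | 1·1+1·0+5·1 = 6
G: 1·8 = 8 | 1·6+1·2+5·0 = 8
D: 1·5 = 5 | 1·5+1·0+5·0 = 5
J: 1·6 = 6 | 1·0+1·1+5·1 = 6
gcd(1,1,1,5) = 1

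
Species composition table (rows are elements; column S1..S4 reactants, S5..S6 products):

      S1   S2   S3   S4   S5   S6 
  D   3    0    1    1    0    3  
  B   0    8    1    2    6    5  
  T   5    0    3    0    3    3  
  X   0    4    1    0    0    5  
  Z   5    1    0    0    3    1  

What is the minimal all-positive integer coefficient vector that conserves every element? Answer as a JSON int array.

D: 3·3+6·0+6·1+3·1 = 18 | 5·0+6·3 = 18
B: 3·0+6·8+6·1+3·2 = 60 | 5·6+6·5 = 60
T: 3·5+6·0+6·3+3·0 = 33 | 5·3+6·3 = 33
X: 3·0+6·4+6·1+3·0 = 30 | 5·0+6·5 = 30
Z: 3·5+6·1+6·0+3·0 = 21 | 5·3+6·1 = 21
gcd(3,6,6,3,5,6) = 1

Coefficients: [3, 6, 6, 3, 5, 6]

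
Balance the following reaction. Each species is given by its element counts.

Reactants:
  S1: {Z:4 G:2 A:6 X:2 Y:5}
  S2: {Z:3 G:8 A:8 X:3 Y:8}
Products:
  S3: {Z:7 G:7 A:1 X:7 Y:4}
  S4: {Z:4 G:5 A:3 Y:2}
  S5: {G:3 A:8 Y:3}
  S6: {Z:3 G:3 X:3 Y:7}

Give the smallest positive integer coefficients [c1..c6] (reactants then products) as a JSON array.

Coefficients: [2, 4, 1, 1, 5, 3]

Z: 2·4+4·3 = 20 | 1·7+1·4+5·0+3·3 = 20
G: 2·2+4·8 = 36 | 1·7+1·5+5·3+3·3 = 36
A: 2·6+4·8 = 44 | 1·1+1·3+5·8+3·0 = 44
X: 2·2+4·3 = 16 | 1·7+1·0+5·0+3·3 = 16
Y: 2·5+4·8 = 42 | 1·4+1·2+5·3+3·7 = 42
gcd(2,4,1,1,5,3) = 1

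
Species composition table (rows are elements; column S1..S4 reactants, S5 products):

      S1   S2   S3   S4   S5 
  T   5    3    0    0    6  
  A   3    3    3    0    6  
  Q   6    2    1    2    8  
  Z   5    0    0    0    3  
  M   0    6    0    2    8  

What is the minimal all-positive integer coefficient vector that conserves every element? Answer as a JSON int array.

T: 3·5+5·3+2·0+5·0 = 30 | 5·6 = 30
A: 3·3+5·3+2·3+5·0 = 30 | 5·6 = 30
Q: 3·6+5·2+2·1+5·2 = 40 | 5·8 = 40
Z: 3·5+5·0+2·0+5·0 = 15 | 5·3 = 15
M: 3·0+5·6+2·0+5·2 = 40 | 5·8 = 40
gcd(3,5,2,5,5) = 1

Coefficients: [3, 5, 2, 5, 5]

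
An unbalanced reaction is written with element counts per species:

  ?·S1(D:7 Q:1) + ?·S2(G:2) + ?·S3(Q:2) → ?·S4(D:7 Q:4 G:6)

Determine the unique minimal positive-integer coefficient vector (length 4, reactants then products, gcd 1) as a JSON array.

D: 2·7+6·0+3·0 = 14 | 2·7 = 14
Q: 2·1+6·0+3·2 = 8 | 2·4 = 8
G: 2·0+6·2+3·0 = 12 | 2·6 = 12
gcd(2,6,3,2) = 1

Coefficients: [2, 6, 3, 2]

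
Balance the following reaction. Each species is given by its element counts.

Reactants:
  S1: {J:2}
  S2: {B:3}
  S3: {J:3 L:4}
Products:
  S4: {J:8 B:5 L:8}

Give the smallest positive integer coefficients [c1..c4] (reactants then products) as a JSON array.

J: 3·2+5·0+6·3 = 24 | 3·8 = 24
B: 3·0+5·3+6·0 = 15 | 3·5 = 15
L: 3·0+5·0+6·4 = 24 | 3·8 = 24
gcd(3,5,6,3) = 1

Coefficients: [3, 5, 6, 3]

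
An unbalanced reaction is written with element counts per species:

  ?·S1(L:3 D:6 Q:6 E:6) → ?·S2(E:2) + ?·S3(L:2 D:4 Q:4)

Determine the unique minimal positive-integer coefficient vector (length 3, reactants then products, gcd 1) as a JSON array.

L: 2·3 = 6 | 6·0+3·2 = 6
D: 2·6 = 12 | 6·0+3·4 = 12
Q: 2·6 = 12 | 6·0+3·4 = 12
E: 2·6 = 12 | 6·2+3·0 = 12
gcd(2,6,3) = 1

Coefficients: [2, 6, 3]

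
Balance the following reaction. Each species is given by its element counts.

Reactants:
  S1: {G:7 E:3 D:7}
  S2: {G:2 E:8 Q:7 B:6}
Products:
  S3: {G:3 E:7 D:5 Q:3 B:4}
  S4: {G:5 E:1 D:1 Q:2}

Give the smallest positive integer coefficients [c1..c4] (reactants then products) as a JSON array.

G: 5·7+4·2 = 43 | 6·3+5·5 = 43
E: 5·3+4·8 = 47 | 6·7+5·1 = 47
D: 5·7+4·0 = 35 | 6·5+5·1 = 35
Q: 5·0+4·7 = 28 | 6·3+5·2 = 28
B: 5·0+4·6 = 24 | 6·4+5·0 = 24
gcd(5,4,6,5) = 1

Coefficients: [5, 4, 6, 5]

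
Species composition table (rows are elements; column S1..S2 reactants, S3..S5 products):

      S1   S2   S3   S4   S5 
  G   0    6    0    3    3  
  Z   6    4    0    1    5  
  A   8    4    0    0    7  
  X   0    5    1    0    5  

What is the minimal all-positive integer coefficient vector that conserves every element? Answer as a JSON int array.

G: 1·0+5·6 = 30 | 5·0+6·3+4·3 = 30
Z: 1·6+5·4 = 26 | 5·0+6·1+4·5 = 26
A: 1·8+5·4 = 28 | 5·0+6·0+4·7 = 28
X: 1·0+5·5 = 25 | 5·1+6·0+4·5 = 25
gcd(1,5,5,6,4) = 1

Coefficients: [1, 5, 5, 6, 4]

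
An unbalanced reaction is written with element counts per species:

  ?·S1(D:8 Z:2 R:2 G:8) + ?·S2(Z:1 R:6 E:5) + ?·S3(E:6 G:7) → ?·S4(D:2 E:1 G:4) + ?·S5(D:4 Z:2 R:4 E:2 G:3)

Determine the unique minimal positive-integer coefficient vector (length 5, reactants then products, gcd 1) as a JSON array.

Coefficients: [4, 2, 1, 6, 5]

D: 4·8+2·0+1·0 = 32 | 6·2+5·4 = 32
Z: 4·2+2·1+1·0 = 10 | 6·0+5·2 = 10
R: 4·2+2·6+1·0 = 20 | 6·0+5·4 = 20
E: 4·0+2·5+1·6 = 16 | 6·1+5·2 = 16
G: 4·8+2·0+1·7 = 39 | 6·4+5·3 = 39
gcd(4,2,1,6,5) = 1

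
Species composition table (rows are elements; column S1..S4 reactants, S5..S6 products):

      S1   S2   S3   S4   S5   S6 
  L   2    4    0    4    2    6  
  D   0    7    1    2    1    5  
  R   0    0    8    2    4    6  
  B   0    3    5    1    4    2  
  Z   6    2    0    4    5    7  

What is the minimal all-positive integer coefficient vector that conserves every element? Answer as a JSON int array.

L: 4·2+1·4+3·0+2·4 = 20 | 4·2+2·6 = 20
D: 4·0+1·7+3·1+2·2 = 14 | 4·1+2·5 = 14
R: 4·0+1·0+3·8+2·2 = 28 | 4·4+2·6 = 28
B: 4·0+1·3+3·5+2·1 = 20 | 4·4+2·2 = 20
Z: 4·6+1·2+3·0+2·4 = 34 | 4·5+2·7 = 34
gcd(4,1,3,2,4,2) = 1

Coefficients: [4, 1, 3, 2, 4, 2]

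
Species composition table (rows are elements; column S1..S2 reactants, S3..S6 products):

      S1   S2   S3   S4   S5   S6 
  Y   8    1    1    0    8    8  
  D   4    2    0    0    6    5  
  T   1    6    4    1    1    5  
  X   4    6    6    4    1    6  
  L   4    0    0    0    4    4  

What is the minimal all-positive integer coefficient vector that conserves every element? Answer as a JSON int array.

Y: 6·8+5·1 = 53 | 5·1+2·0+4·8+2·8 = 53
D: 6·4+5·2 = 34 | 5·0+2·0+4·6+2·5 = 34
T: 6·1+5·6 = 36 | 5·4+2·1+4·1+2·5 = 36
X: 6·4+5·6 = 54 | 5·6+2·4+4·1+2·6 = 54
L: 6·4+5·0 = 24 | 5·0+2·0+4·4+2·4 = 24
gcd(6,5,5,2,4,2) = 1

Coefficients: [6, 5, 5, 2, 4, 2]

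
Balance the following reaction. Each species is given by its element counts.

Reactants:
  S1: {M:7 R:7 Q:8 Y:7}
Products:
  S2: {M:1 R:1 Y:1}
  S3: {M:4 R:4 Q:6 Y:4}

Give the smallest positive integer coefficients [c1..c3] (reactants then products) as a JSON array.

Coefficients: [3, 5, 4]

M: 3·7 = 21 | 5·1+4·4 = 21
R: 3·7 = 21 | 5·1+4·4 = 21
Q: 3·8 = 24 | 5·0+4·6 = 24
Y: 3·7 = 21 | 5·1+4·4 = 21
gcd(3,5,4) = 1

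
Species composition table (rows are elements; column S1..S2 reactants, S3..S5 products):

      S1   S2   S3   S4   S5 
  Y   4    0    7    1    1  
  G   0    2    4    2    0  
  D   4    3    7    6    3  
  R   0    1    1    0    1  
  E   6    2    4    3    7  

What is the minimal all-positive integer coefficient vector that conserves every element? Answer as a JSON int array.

Y: 5·4+6·0 = 20 | 2·7+2·1+4·1 = 20
G: 5·0+6·2 = 12 | 2·4+2·2+4·0 = 12
D: 5·4+6·3 = 38 | 2·7+2·6+4·3 = 38
R: 5·0+6·1 = 6 | 2·1+2·0+4·1 = 6
E: 5·6+6·2 = 42 | 2·4+2·3+4·7 = 42
gcd(5,6,2,2,4) = 1

Coefficients: [5, 6, 2, 2, 4]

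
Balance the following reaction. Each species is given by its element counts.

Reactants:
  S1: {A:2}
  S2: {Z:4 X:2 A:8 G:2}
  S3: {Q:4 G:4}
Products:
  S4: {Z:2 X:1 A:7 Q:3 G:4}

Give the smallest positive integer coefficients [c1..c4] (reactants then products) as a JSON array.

Z: 6·0+2·4+3·0 = 8 | 4·2 = 8
X: 6·0+2·2+3·0 = 4 | 4·1 = 4
A: 6·2+2·8+3·0 = 28 | 4·7 = 28
Q: 6·0+2·0+3·4 = 12 | 4·3 = 12
G: 6·0+2·2+3·4 = 16 | 4·4 = 16
gcd(6,2,3,4) = 1

Coefficients: [6, 2, 3, 4]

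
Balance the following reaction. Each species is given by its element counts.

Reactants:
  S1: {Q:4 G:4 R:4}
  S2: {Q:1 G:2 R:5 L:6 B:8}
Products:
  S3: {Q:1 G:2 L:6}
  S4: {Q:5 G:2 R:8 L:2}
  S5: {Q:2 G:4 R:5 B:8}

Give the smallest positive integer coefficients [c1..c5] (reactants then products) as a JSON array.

Coefficients: [6, 5, 4, 3, 5]

Q: 6·4+5·1 = 29 | 4·1+3·5+5·2 = 29
G: 6·4+5·2 = 34 | 4·2+3·2+5·4 = 34
R: 6·4+5·5 = 49 | 4·0+3·8+5·5 = 49
L: 6·0+5·6 = 30 | 4·6+3·2+5·0 = 30
B: 6·0+5·8 = 40 | 4·0+3·0+5·8 = 40
gcd(6,5,4,3,5) = 1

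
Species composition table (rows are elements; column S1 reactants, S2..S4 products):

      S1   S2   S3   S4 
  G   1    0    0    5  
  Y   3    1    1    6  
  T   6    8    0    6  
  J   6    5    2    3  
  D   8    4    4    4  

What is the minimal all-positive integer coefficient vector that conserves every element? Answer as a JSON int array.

Coefficients: [5, 3, 6, 1]

G: 5·1 = 5 | 3·0+6·0+1·5 = 5
Y: 5·3 = 15 | 3·1+6·1+1·6 = 15
T: 5·6 = 30 | 3·8+6·0+1·6 = 30
J: 5·6 = 30 | 3·5+6·2+1·3 = 30
D: 5·8 = 40 | 3·4+6·4+1·4 = 40
gcd(5,3,6,1) = 1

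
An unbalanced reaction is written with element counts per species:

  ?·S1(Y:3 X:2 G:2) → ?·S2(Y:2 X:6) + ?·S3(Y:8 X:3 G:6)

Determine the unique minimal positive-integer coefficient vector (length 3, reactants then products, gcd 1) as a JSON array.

Y: 6·3 = 18 | 1·2+2·8 = 18
X: 6·2 = 12 | 1·6+2·3 = 12
G: 6·2 = 12 | 1·0+2·6 = 12
gcd(6,1,2) = 1

Coefficients: [6, 1, 2]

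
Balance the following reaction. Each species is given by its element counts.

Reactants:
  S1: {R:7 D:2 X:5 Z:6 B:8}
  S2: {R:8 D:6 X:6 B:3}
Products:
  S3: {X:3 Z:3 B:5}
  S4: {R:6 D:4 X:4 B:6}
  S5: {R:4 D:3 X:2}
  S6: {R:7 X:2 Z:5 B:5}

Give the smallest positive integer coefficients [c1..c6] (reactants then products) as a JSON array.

R: 5·7+2·8 = 51 | 5·0+1·6+6·4+3·7 = 51
D: 5·2+2·6 = 22 | 5·0+1·4+6·3+3·0 = 22
X: 5·5+2·6 = 37 | 5·3+1·4+6·2+3·2 = 37
Z: 5·6+2·0 = 30 | 5·3+1·0+6·0+3·5 = 30
B: 5·8+2·3 = 46 | 5·5+1·6+6·0+3·5 = 46
gcd(5,2,5,1,6,3) = 1

Coefficients: [5, 2, 5, 1, 6, 3]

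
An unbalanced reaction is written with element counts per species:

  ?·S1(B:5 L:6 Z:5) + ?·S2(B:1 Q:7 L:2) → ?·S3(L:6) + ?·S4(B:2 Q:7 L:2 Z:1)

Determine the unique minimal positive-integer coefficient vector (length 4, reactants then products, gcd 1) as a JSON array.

Coefficients: [1, 5, 1, 5]

B: 1·5+5·1 = 10 | 1·0+5·2 = 10
Q: 1·0+5·7 = 35 | 1·0+5·7 = 35
L: 1·6+5·2 = 16 | 1·6+5·2 = 16
Z: 1·5+5·0 = 5 | 1·0+5·1 = 5
gcd(1,5,1,5) = 1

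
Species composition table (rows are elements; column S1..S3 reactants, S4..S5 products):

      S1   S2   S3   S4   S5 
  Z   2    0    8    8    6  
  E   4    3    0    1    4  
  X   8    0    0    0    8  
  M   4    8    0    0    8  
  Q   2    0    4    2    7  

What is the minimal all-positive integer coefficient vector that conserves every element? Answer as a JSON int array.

Z: 2·2+1·0+4·8 = 36 | 3·8+2·6 = 36
E: 2·4+1·3+4·0 = 11 | 3·1+2·4 = 11
X: 2·8+1·0+4·0 = 16 | 3·0+2·8 = 16
M: 2·4+1·8+4·0 = 16 | 3·0+2·8 = 16
Q: 2·2+1·0+4·4 = 20 | 3·2+2·7 = 20
gcd(2,1,4,3,2) = 1

Coefficients: [2, 1, 4, 3, 2]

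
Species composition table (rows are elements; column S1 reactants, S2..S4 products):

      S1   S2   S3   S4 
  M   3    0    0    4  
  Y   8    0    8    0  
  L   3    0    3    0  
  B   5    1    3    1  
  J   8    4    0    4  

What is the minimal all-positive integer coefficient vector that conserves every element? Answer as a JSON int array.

M: 4·3 = 12 | 5·0+4·0+3·4 = 12
Y: 4·8 = 32 | 5·0+4·8+3·0 = 32
L: 4·3 = 12 | 5·0+4·3+3·0 = 12
B: 4·5 = 20 | 5·1+4·3+3·1 = 20
J: 4·8 = 32 | 5·4+4·0+3·4 = 32
gcd(4,5,4,3) = 1

Coefficients: [4, 5, 4, 3]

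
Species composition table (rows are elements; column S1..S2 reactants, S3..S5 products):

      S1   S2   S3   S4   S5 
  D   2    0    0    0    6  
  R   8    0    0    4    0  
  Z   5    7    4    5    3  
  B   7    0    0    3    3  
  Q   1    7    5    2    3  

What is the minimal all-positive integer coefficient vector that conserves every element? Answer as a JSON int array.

D: 3·2+6·0 = 6 | 6·0+6·0+1·6 = 6
R: 3·8+6·0 = 24 | 6·0+6·4+1·0 = 24
Z: 3·5+6·7 = 57 | 6·4+6·5+1·3 = 57
B: 3·7+6·0 = 21 | 6·0+6·3+1·3 = 21
Q: 3·1+6·7 = 45 | 6·5+6·2+1·3 = 45
gcd(3,6,6,6,1) = 1

Coefficients: [3, 6, 6, 6, 1]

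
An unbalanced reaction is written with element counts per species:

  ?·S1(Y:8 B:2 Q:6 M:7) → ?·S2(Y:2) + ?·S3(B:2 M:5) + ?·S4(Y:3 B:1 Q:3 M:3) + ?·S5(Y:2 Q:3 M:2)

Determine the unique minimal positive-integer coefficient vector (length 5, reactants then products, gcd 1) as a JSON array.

Y: 3·8 = 24 | 4·2+1·0+4·3+2·2 = 24
B: 3·2 = 6 | 4·0+1·2+4·1+2·0 = 6
Q: 3·6 = 18 | 4·0+1·0+4·3+2·3 = 18
M: 3·7 = 21 | 4·0+1·5+4·3+2·2 = 21
gcd(3,4,1,4,2) = 1

Coefficients: [3, 4, 1, 4, 2]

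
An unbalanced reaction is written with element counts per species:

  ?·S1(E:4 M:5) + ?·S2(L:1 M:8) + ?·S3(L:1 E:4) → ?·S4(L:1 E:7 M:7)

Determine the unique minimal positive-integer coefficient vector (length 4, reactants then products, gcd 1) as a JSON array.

Coefficients: [4, 1, 3, 4]

L: 4·0+1·1+3·1 = 4 | 4·1 = 4
E: 4·4+1·0+3·4 = 28 | 4·7 = 28
M: 4·5+1·8+3·0 = 28 | 4·7 = 28
gcd(4,1,3,4) = 1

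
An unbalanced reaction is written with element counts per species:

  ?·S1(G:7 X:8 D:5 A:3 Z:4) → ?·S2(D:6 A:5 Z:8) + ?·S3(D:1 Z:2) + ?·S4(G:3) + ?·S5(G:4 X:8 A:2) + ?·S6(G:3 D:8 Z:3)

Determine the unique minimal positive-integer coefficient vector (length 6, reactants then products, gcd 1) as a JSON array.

Coefficients: [5, 1, 3, 3, 5, 2]

G: 5·7 = 35 | 1·0+3·0+3·3+5·4+2·3 = 35
X: 5·8 = 40 | 1·0+3·0+3·0+5·8+2·0 = 40
D: 5·5 = 25 | 1·6+3·1+3·0+5·0+2·8 = 25
A: 5·3 = 15 | 1·5+3·0+3·0+5·2+2·0 = 15
Z: 5·4 = 20 | 1·8+3·2+3·0+5·0+2·3 = 20
gcd(5,1,3,3,5,2) = 1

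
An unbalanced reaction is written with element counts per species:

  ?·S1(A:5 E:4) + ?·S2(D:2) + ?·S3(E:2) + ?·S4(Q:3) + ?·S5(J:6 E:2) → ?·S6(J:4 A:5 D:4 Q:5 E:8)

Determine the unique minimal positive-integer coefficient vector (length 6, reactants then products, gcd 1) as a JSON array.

J: 3·0+6·0+4·0+5·0+2·6 = 12 | 3·4 = 12
A: 3·5+6·0+4·0+5·0+2·0 = 15 | 3·5 = 15
D: 3·0+6·2+4·0+5·0+2·0 = 12 | 3·4 = 12
Q: 3·0+6·0+4·0+5·3+2·0 = 15 | 3·5 = 15
E: 3·4+6·0+4·2+5·0+2·2 = 24 | 3·8 = 24
gcd(3,6,4,5,2,3) = 1

Coefficients: [3, 6, 4, 5, 2, 3]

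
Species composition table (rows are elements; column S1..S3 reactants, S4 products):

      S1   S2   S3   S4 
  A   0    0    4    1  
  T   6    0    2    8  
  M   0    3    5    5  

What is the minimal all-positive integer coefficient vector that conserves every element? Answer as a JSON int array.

A: 5·0+5·0+1·4 = 4 | 4·1 = 4
T: 5·6+5·0+1·2 = 32 | 4·8 = 32
M: 5·0+5·3+1·5 = 20 | 4·5 = 20
gcd(5,5,1,4) = 1

Coefficients: [5, 5, 1, 4]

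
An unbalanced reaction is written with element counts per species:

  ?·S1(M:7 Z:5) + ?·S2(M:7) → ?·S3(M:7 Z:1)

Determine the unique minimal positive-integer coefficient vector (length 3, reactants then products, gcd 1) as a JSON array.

M: 1·7+4·7 = 35 | 5·7 = 35
Z: 1·5+4·0 = 5 | 5·1 = 5
gcd(1,4,5) = 1

Coefficients: [1, 4, 5]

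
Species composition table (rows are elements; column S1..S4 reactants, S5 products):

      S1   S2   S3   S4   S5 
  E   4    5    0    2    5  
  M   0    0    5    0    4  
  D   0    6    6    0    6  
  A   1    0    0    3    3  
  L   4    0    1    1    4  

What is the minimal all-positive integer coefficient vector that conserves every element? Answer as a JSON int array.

Coefficients: [3, 1, 4, 4, 5]

E: 3·4+1·5+4·0+4·2 = 25 | 5·5 = 25
M: 3·0+1·0+4·5+4·0 = 20 | 5·4 = 20
D: 3·0+1·6+4·6+4·0 = 30 | 5·6 = 30
A: 3·1+1·0+4·0+4·3 = 15 | 5·3 = 15
L: 3·4+1·0+4·1+4·1 = 20 | 5·4 = 20
gcd(3,1,4,4,5) = 1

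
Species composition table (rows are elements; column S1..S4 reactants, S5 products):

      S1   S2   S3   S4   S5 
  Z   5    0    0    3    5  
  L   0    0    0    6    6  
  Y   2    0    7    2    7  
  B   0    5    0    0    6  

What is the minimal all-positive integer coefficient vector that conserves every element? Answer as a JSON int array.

Coefficients: [2, 6, 3, 5, 5]

Z: 2·5+6·0+3·0+5·3 = 25 | 5·5 = 25
L: 2·0+6·0+3·0+5·6 = 30 | 5·6 = 30
Y: 2·2+6·0+3·7+5·2 = 35 | 5·7 = 35
B: 2·0+6·5+3·0+5·0 = 30 | 5·6 = 30
gcd(2,6,3,5,5) = 1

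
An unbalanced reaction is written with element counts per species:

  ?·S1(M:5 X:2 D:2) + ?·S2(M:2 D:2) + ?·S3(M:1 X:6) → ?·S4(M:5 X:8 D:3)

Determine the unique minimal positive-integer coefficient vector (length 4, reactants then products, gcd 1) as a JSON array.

Coefficients: [1, 5, 5, 4]

M: 1·5+5·2+5·1 = 20 | 4·5 = 20
X: 1·2+5·0+5·6 = 32 | 4·8 = 32
D: 1·2+5·2+5·0 = 12 | 4·3 = 12
gcd(1,5,5,4) = 1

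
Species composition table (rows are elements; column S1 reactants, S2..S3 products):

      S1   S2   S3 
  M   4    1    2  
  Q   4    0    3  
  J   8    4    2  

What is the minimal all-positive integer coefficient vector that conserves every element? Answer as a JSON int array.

Coefficients: [3, 4, 4]

M: 3·4 = 12 | 4·1+4·2 = 12
Q: 3·4 = 12 | 4·0+4·3 = 12
J: 3·8 = 24 | 4·4+4·2 = 24
gcd(3,4,4) = 1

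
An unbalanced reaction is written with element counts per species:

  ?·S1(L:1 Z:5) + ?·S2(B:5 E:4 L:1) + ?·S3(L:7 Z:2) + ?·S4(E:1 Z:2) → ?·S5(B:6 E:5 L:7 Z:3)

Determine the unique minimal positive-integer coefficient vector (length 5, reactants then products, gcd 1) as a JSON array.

Coefficients: [1, 6, 4, 1, 5]

B: 1·0+6·5+4·0+1·0 = 30 | 5·6 = 30
E: 1·0+6·4+4·0+1·1 = 25 | 5·5 = 25
L: 1·1+6·1+4·7+1·0 = 35 | 5·7 = 35
Z: 1·5+6·0+4·2+1·2 = 15 | 5·3 = 15
gcd(1,6,4,1,5) = 1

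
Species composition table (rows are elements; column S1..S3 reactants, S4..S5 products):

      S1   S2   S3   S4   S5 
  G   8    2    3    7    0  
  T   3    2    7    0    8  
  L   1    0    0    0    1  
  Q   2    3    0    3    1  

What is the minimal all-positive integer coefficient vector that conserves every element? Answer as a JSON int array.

Coefficients: [3, 4, 1, 5, 3]

G: 3·8+4·2+1·3 = 35 | 5·7+3·0 = 35
T: 3·3+4·2+1·7 = 24 | 5·0+3·8 = 24
L: 3·1+4·0+1·0 = 3 | 5·0+3·1 = 3
Q: 3·2+4·3+1·0 = 18 | 5·3+3·1 = 18
gcd(3,4,1,5,3) = 1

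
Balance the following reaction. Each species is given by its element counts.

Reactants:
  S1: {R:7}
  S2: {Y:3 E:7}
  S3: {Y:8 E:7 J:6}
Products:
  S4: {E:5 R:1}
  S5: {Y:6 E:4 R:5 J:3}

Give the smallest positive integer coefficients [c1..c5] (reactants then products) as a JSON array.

Y: 5·0+4·3+3·8 = 36 | 5·0+6·6 = 36
E: 5·0+4·7+3·7 = 49 | 5·5+6·4 = 49
R: 5·7+4·0+3·0 = 35 | 5·1+6·5 = 35
J: 5·0+4·0+3·6 = 18 | 5·0+6·3 = 18
gcd(5,4,3,5,6) = 1

Coefficients: [5, 4, 3, 5, 6]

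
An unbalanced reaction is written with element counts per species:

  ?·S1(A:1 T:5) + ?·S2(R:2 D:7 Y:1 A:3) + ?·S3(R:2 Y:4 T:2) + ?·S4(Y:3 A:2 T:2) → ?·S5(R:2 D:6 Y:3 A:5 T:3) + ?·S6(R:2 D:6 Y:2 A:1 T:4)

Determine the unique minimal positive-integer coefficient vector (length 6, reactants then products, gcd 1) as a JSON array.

Coefficients: [3, 6, 1, 3, 5, 2]

R: 3·0+6·2+1·2+3·0 = 14 | 5·2+2·2 = 14
D: 3·0+6·7+1·0+3·0 = 42 | 5·6+2·6 = 42
Y: 3·0+6·1+1·4+3·3 = 19 | 5·3+2·2 = 19
A: 3·1+6·3+1·0+3·2 = 27 | 5·5+2·1 = 27
T: 3·5+6·0+1·2+3·2 = 23 | 5·3+2·4 = 23
gcd(3,6,1,3,5,2) = 1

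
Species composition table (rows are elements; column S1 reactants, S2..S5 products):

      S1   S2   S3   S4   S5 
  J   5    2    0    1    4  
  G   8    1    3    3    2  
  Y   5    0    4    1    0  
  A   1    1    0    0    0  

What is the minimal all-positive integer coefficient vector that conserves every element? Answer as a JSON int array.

Coefficients: [2, 2, 2, 2, 1]

J: 2·5 = 10 | 2·2+2·0+2·1+1·4 = 10
G: 2·8 = 16 | 2·1+2·3+2·3+1·2 = 16
Y: 2·5 = 10 | 2·0+2·4+2·1+1·0 = 10
A: 2·1 = 2 | 2·1+2·0+2·0+1·0 = 2
gcd(2,2,2,2,1) = 1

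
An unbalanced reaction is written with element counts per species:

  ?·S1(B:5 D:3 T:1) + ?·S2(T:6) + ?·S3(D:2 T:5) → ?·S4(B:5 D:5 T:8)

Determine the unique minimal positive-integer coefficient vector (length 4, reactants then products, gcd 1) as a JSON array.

Coefficients: [3, 1, 3, 3]

B: 3·5+1·0+3·0 = 15 | 3·5 = 15
D: 3·3+1·0+3·2 = 15 | 3·5 = 15
T: 3·1+1·6+3·5 = 24 | 3·8 = 24
gcd(3,1,3,3) = 1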